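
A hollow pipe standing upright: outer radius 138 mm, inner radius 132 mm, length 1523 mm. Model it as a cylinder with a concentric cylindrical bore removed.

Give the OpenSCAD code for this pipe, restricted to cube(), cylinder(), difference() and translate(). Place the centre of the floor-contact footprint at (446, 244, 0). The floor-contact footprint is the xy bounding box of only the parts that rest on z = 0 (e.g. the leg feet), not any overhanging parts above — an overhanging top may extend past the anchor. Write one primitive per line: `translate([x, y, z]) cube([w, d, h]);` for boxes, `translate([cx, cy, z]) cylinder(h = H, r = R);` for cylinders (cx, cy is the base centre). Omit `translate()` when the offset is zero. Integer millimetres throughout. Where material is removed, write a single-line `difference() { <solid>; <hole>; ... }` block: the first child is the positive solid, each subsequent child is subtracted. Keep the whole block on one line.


difference() { translate([446, 244, 0]) cylinder(h = 1523, r = 138); translate([446, 244, 0]) cylinder(h = 1523, r = 132); }


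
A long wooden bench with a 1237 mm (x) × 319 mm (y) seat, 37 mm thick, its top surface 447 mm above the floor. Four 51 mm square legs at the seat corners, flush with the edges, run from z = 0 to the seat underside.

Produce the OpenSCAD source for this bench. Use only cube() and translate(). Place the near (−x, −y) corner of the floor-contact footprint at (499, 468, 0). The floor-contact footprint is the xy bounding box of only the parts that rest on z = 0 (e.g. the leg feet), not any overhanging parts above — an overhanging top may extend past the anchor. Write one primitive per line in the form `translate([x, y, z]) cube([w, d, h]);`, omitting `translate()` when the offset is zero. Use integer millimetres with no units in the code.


translate([499, 468, 410]) cube([1237, 319, 37]);
translate([499, 468, 0]) cube([51, 51, 410]);
translate([499, 736, 0]) cube([51, 51, 410]);
translate([1685, 468, 0]) cube([51, 51, 410]);
translate([1685, 736, 0]) cube([51, 51, 410]);


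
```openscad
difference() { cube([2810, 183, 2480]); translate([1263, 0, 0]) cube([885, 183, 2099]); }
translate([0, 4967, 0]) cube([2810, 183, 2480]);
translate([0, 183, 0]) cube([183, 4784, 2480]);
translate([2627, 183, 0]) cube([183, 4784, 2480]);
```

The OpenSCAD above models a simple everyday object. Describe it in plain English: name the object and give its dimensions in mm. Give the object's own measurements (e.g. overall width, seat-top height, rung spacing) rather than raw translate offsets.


A single room: four walls, each 2480 mm tall and 183 mm thick, enclosing an outside footprint 2810×5150 mm (x × y), no floor or roof. The front and back walls (−y and +y sides) run the full x-width; the side walls fit between their inner faces. A door opening 885 mm wide and 2099 mm tall is cut through the front wall from the floor up, its −x edge 1263 mm from the wall's −x end.


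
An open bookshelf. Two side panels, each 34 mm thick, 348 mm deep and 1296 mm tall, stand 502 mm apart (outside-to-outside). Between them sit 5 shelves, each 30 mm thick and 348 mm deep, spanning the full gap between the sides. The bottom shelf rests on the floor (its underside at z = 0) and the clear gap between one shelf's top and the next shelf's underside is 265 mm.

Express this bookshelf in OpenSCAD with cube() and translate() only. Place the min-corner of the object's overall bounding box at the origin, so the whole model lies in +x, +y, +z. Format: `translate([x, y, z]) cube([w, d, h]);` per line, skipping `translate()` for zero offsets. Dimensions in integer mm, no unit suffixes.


cube([34, 348, 1296]);
translate([468, 0, 0]) cube([34, 348, 1296]);
translate([34, 0, 0]) cube([434, 348, 30]);
translate([34, 0, 295]) cube([434, 348, 30]);
translate([34, 0, 590]) cube([434, 348, 30]);
translate([34, 0, 885]) cube([434, 348, 30]);
translate([34, 0, 1180]) cube([434, 348, 30]);


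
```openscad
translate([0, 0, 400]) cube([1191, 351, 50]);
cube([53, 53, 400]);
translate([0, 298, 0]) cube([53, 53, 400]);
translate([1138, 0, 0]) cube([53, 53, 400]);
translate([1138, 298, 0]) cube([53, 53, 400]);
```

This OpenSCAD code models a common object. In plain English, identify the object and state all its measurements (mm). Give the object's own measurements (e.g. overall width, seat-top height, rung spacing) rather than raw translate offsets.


A bench: a 1191×351 mm seat slab, 50 mm thick, top at z = 450 mm, on four 53×53 mm square legs flush with the seat corners and standing on z = 0.


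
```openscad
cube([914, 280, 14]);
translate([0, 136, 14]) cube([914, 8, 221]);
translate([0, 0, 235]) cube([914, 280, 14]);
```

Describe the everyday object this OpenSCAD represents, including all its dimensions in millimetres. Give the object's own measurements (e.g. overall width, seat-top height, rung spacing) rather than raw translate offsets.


An I-beam lying along x, 914 mm long. Overall section height 249 mm. Two flanges 280 mm wide (y) and 14 mm thick, one on the floor and one at the top; a web 8 mm thick runs between them, centred on the flange width.


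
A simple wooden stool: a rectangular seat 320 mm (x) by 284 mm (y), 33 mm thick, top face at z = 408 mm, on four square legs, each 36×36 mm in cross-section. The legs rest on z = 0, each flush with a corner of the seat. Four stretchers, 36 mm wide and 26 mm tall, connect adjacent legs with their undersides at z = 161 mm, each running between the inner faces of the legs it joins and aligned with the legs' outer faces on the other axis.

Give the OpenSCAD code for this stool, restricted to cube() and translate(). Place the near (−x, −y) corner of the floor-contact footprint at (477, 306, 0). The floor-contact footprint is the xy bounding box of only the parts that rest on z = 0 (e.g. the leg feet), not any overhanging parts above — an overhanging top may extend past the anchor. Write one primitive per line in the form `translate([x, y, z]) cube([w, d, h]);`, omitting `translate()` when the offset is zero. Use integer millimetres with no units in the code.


translate([477, 306, 375]) cube([320, 284, 33]);
translate([477, 306, 0]) cube([36, 36, 375]);
translate([761, 306, 0]) cube([36, 36, 375]);
translate([477, 554, 0]) cube([36, 36, 375]);
translate([761, 554, 0]) cube([36, 36, 375]);
translate([513, 306, 161]) cube([248, 36, 26]);
translate([513, 554, 161]) cube([248, 36, 26]);
translate([477, 342, 161]) cube([36, 212, 26]);
translate([761, 342, 161]) cube([36, 212, 26]);


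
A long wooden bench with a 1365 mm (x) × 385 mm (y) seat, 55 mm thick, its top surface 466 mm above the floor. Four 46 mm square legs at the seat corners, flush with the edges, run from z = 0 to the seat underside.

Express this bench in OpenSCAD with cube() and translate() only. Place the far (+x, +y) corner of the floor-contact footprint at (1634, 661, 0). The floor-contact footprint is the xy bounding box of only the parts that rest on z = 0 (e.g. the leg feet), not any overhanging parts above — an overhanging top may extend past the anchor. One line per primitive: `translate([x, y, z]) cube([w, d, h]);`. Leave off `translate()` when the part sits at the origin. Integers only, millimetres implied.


translate([269, 276, 411]) cube([1365, 385, 55]);
translate([269, 276, 0]) cube([46, 46, 411]);
translate([269, 615, 0]) cube([46, 46, 411]);
translate([1588, 276, 0]) cube([46, 46, 411]);
translate([1588, 615, 0]) cube([46, 46, 411]);


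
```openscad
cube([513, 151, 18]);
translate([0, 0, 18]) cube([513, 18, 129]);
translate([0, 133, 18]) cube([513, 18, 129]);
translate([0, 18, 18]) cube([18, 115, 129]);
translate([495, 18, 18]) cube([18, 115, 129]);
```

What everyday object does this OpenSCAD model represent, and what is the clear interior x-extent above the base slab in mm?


An open box. The internal width is 477 mm.

A 513×151 base slab with four walls standing on it — an open box. The base is 513 mm wide and the walls are 18 mm thick, so the internal width is 513 − 2 × 18 = 477 mm.


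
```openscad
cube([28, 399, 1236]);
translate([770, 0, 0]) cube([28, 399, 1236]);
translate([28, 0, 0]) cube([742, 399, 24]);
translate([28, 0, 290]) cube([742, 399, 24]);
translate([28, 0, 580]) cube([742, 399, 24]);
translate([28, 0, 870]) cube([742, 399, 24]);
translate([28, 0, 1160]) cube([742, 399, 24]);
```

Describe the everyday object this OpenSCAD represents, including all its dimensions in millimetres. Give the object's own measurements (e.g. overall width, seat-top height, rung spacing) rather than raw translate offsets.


An open bookshelf. Two side panels, each 28 mm thick, 399 mm deep and 1236 mm tall, stand 798 mm apart (outside-to-outside). Between them sit 5 shelves, each 24 mm thick and 399 mm deep, spanning the full gap between the sides. The bottom shelf rests on the floor (its underside at z = 0) and the clear gap between one shelf's top and the next shelf's underside is 266 mm.


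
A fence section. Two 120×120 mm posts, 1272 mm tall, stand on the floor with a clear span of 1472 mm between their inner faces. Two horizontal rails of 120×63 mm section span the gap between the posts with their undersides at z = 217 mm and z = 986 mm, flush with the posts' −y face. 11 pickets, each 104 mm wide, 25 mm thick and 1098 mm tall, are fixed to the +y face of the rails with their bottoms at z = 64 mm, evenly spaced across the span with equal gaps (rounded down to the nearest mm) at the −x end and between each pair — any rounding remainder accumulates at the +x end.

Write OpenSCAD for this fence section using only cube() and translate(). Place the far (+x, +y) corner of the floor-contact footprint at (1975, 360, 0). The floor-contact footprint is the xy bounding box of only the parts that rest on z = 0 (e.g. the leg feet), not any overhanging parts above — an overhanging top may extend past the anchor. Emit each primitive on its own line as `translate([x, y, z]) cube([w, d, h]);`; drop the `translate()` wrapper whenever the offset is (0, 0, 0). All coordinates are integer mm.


translate([263, 240, 0]) cube([120, 120, 1272]);
translate([1855, 240, 0]) cube([120, 120, 1272]);
translate([383, 240, 217]) cube([1472, 120, 63]);
translate([383, 240, 986]) cube([1472, 120, 63]);
translate([410, 360, 64]) cube([104, 25, 1098]);
translate([541, 360, 64]) cube([104, 25, 1098]);
translate([672, 360, 64]) cube([104, 25, 1098]);
translate([803, 360, 64]) cube([104, 25, 1098]);
translate([934, 360, 64]) cube([104, 25, 1098]);
translate([1065, 360, 64]) cube([104, 25, 1098]);
translate([1196, 360, 64]) cube([104, 25, 1098]);
translate([1327, 360, 64]) cube([104, 25, 1098]);
translate([1458, 360, 64]) cube([104, 25, 1098]);
translate([1589, 360, 64]) cube([104, 25, 1098]);
translate([1720, 360, 64]) cube([104, 25, 1098]);


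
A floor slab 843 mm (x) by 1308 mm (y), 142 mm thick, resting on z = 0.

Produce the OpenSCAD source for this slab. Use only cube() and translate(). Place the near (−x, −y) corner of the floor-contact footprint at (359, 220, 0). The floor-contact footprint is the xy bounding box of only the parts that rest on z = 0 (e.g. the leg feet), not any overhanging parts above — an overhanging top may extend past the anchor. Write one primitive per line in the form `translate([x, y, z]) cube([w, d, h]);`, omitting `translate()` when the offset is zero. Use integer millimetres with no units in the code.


translate([359, 220, 0]) cube([843, 1308, 142]);


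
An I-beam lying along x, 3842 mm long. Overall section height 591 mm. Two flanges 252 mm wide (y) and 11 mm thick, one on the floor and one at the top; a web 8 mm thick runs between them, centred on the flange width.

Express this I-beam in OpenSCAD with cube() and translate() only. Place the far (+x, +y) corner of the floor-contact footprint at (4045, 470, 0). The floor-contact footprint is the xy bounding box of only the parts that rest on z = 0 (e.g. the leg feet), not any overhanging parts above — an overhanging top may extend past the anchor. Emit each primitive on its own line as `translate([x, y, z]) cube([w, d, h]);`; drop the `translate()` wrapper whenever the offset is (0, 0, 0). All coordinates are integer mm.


translate([203, 218, 0]) cube([3842, 252, 11]);
translate([203, 340, 11]) cube([3842, 8, 569]);
translate([203, 218, 580]) cube([3842, 252, 11]);


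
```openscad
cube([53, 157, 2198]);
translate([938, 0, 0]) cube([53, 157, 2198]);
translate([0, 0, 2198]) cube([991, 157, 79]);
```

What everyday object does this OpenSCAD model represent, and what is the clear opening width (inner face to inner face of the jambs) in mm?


A door frame. The clear opening width is 885 mm.

Two 2198 mm tall posts with a header on top — a door frame. The left jamb is 53 mm wide at x = 0; the right jamb starts at x = 938. The clear opening is 938 − 53 = 885 mm.


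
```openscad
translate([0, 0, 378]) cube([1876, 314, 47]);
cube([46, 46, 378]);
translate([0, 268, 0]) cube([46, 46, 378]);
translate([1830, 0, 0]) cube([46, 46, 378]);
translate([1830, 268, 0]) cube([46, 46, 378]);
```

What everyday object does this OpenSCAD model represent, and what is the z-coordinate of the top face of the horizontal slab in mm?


A bench. The seat-top height is 425 mm.

A long slab on four corner posts — a bench. The slab sits at z = 378 with thickness 47, so the top is 378 + 47 = 425 mm.


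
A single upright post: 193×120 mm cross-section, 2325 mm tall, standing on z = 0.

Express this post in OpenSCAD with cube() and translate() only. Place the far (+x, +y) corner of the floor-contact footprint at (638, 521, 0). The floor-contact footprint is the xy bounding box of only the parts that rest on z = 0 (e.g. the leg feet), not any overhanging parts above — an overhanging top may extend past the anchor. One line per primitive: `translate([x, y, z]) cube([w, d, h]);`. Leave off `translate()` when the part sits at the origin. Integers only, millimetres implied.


translate([445, 401, 0]) cube([193, 120, 2325]);


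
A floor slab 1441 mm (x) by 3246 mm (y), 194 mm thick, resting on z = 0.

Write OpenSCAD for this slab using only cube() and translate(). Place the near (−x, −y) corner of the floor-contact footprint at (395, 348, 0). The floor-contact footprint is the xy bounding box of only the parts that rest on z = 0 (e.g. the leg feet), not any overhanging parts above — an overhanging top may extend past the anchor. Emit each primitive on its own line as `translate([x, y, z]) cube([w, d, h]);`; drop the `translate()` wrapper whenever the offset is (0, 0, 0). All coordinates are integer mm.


translate([395, 348, 0]) cube([1441, 3246, 194]);


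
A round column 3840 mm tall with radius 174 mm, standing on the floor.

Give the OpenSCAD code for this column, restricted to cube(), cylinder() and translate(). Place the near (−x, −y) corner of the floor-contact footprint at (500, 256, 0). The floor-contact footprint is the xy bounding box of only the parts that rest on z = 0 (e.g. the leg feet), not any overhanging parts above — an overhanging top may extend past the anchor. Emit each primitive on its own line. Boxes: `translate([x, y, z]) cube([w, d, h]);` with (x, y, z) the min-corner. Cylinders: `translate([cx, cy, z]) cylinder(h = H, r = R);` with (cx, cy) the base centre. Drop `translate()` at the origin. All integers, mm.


translate([674, 430, 0]) cylinder(h = 3840, r = 174);


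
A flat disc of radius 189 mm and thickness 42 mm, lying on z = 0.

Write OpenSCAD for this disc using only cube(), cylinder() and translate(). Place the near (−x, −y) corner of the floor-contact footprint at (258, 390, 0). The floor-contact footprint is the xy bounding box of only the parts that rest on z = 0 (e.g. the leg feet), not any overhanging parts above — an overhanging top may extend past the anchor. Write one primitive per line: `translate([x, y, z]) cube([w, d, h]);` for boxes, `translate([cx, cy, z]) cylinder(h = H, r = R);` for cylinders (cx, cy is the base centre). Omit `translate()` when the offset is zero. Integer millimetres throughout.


translate([447, 579, 0]) cylinder(h = 42, r = 189);


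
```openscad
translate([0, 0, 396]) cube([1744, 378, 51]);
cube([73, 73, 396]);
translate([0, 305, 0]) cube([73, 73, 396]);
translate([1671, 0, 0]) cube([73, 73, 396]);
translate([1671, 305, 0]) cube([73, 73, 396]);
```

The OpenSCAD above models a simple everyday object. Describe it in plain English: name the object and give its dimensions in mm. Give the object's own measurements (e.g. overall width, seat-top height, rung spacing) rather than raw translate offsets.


A bench: a 1744×378 mm seat slab, 51 mm thick, top at z = 447 mm, on four 73×73 mm square legs flush with the seat corners and standing on z = 0.


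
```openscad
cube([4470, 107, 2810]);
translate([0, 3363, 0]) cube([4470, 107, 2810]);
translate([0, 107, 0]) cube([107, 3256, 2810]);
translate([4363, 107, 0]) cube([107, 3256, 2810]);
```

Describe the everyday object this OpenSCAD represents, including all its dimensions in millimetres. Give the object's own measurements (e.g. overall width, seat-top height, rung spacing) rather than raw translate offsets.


The wall frame of a small rectangular building: four walls, each 2810 mm tall and 107 mm thick, enclosing a footprint 4470 mm (x) by 3470 mm (y) outside-to-outside, with no floor or roof. The front and back walls (the −y and +y sides) span the full width; the two side walls fit between them.


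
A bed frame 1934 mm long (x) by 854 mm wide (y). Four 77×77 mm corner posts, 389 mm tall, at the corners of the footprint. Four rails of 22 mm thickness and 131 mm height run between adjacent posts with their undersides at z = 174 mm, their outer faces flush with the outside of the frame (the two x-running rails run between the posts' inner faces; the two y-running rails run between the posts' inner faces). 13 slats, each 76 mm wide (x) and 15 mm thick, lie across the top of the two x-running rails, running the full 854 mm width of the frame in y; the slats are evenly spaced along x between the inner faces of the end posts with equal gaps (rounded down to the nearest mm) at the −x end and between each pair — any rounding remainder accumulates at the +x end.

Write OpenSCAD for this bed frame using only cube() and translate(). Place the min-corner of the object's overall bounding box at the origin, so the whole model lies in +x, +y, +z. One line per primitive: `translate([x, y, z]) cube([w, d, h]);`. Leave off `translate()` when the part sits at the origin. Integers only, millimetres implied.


cube([77, 77, 389]);
translate([0, 777, 0]) cube([77, 77, 389]);
translate([1857, 0, 0]) cube([77, 77, 389]);
translate([1857, 777, 0]) cube([77, 77, 389]);
translate([77, 0, 174]) cube([1780, 22, 131]);
translate([77, 832, 174]) cube([1780, 22, 131]);
translate([0, 77, 174]) cube([22, 700, 131]);
translate([1912, 77, 174]) cube([22, 700, 131]);
translate([133, 0, 305]) cube([76, 854, 15]);
translate([265, 0, 305]) cube([76, 854, 15]);
translate([397, 0, 305]) cube([76, 854, 15]);
translate([529, 0, 305]) cube([76, 854, 15]);
translate([661, 0, 305]) cube([76, 854, 15]);
translate([793, 0, 305]) cube([76, 854, 15]);
translate([925, 0, 305]) cube([76, 854, 15]);
translate([1057, 0, 305]) cube([76, 854, 15]);
translate([1189, 0, 305]) cube([76, 854, 15]);
translate([1321, 0, 305]) cube([76, 854, 15]);
translate([1453, 0, 305]) cube([76, 854, 15]);
translate([1585, 0, 305]) cube([76, 854, 15]);
translate([1717, 0, 305]) cube([76, 854, 15]);


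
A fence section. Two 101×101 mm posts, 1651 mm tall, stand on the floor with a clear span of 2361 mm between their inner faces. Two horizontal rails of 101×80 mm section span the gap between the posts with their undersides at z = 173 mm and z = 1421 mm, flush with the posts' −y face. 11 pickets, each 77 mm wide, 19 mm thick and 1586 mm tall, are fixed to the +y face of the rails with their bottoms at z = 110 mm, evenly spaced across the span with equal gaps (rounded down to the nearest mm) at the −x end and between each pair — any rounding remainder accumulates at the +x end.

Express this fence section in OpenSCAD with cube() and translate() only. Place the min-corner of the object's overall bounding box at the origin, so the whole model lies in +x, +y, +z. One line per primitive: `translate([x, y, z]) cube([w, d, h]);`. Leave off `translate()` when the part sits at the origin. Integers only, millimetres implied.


cube([101, 101, 1651]);
translate([2462, 0, 0]) cube([101, 101, 1651]);
translate([101, 0, 173]) cube([2361, 101, 80]);
translate([101, 0, 1421]) cube([2361, 101, 80]);
translate([227, 101, 110]) cube([77, 19, 1586]);
translate([430, 101, 110]) cube([77, 19, 1586]);
translate([633, 101, 110]) cube([77, 19, 1586]);
translate([836, 101, 110]) cube([77, 19, 1586]);
translate([1039, 101, 110]) cube([77, 19, 1586]);
translate([1242, 101, 110]) cube([77, 19, 1586]);
translate([1445, 101, 110]) cube([77, 19, 1586]);
translate([1648, 101, 110]) cube([77, 19, 1586]);
translate([1851, 101, 110]) cube([77, 19, 1586]);
translate([2054, 101, 110]) cube([77, 19, 1586]);
translate([2257, 101, 110]) cube([77, 19, 1586]);


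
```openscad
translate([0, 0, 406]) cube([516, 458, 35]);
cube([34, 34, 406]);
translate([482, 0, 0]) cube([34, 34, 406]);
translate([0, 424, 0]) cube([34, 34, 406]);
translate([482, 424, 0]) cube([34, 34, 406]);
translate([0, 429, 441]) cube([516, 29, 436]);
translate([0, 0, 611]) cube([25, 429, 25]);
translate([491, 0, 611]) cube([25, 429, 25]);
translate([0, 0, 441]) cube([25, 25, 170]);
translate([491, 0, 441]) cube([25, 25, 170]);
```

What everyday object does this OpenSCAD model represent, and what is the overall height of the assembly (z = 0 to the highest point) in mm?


A chair. The overall height is 877 mm.

A slab on four corner posts with a tall panel at the back — a chair. The seat slab sits at z = 406 with thickness 35, and the 436 mm backrest starts at the seat top, so the overall height is 406 + 35 + 436 = 877 mm.


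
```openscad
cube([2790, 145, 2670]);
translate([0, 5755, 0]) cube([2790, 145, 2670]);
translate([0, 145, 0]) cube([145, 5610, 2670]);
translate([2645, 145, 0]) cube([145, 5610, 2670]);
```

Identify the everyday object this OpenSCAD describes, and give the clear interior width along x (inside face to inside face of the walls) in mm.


A house (or room) frame. The interior width is 2500 mm.

Four 2670 mm walls enclosing a rectangle with no floor or roof — a room or house frame. Outside width is 2790 mm and wall thickness is 145 mm, so the interior width is 2790 − 2 × 145 = 2500 mm.


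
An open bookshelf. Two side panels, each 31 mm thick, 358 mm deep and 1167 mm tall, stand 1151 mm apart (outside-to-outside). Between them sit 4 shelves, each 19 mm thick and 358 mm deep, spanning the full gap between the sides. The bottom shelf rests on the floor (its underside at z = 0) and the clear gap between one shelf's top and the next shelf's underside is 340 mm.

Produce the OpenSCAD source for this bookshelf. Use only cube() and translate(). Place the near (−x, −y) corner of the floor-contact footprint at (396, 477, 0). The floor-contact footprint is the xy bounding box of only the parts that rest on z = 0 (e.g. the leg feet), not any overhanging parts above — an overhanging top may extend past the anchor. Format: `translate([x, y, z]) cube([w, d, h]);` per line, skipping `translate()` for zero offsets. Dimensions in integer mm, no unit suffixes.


translate([396, 477, 0]) cube([31, 358, 1167]);
translate([1516, 477, 0]) cube([31, 358, 1167]);
translate([427, 477, 0]) cube([1089, 358, 19]);
translate([427, 477, 359]) cube([1089, 358, 19]);
translate([427, 477, 718]) cube([1089, 358, 19]);
translate([427, 477, 1077]) cube([1089, 358, 19]);


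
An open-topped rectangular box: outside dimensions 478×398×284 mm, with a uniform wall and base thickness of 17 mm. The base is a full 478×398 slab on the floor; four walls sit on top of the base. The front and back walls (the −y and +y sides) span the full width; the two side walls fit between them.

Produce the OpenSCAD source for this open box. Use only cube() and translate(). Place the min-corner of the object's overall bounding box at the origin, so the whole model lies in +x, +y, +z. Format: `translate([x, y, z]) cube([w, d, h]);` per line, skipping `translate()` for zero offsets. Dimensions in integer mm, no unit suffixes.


cube([478, 398, 17]);
translate([0, 0, 17]) cube([478, 17, 267]);
translate([0, 381, 17]) cube([478, 17, 267]);
translate([0, 17, 17]) cube([17, 364, 267]);
translate([461, 17, 17]) cube([17, 364, 267]);


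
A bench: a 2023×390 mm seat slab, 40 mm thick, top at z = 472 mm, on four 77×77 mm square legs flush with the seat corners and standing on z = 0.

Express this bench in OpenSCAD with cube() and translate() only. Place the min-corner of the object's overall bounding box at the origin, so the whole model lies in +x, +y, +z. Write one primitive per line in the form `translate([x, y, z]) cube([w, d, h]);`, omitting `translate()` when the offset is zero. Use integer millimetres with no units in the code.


translate([0, 0, 432]) cube([2023, 390, 40]);
cube([77, 77, 432]);
translate([0, 313, 0]) cube([77, 77, 432]);
translate([1946, 0, 0]) cube([77, 77, 432]);
translate([1946, 313, 0]) cube([77, 77, 432]);


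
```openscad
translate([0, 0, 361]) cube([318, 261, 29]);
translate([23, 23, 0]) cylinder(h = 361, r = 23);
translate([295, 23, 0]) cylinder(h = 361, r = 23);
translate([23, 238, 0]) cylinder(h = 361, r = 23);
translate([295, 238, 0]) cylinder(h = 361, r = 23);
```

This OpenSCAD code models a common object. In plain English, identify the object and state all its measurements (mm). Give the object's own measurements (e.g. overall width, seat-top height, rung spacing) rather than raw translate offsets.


A four-legged stool. The seat is a 318×261×29 mm slab whose top surface is at z = 390 mm; four round legs, each 46 mm in diameter, run from the floor (z = 0) to the underside of the seat, each leg's axis is inset half a diameter from the nearest pair of seat edges (so the leg's bounding box is flush with the corner).


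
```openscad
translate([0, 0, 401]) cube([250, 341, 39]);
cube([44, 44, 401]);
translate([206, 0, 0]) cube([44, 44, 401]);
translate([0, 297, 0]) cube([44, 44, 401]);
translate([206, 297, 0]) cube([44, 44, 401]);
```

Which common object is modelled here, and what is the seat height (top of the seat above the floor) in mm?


A stool. The seat height is 440 mm.

A 250×341×39 slab at z = 401 on four corner posts — a stool. The seat top is 401 + 39 = 440 mm.


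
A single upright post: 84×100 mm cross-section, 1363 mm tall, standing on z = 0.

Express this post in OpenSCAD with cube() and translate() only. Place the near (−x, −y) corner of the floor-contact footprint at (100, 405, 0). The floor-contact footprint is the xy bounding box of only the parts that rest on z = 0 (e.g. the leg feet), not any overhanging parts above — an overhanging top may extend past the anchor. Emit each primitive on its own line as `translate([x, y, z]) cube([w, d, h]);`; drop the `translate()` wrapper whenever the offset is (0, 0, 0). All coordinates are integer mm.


translate([100, 405, 0]) cube([84, 100, 1363]);


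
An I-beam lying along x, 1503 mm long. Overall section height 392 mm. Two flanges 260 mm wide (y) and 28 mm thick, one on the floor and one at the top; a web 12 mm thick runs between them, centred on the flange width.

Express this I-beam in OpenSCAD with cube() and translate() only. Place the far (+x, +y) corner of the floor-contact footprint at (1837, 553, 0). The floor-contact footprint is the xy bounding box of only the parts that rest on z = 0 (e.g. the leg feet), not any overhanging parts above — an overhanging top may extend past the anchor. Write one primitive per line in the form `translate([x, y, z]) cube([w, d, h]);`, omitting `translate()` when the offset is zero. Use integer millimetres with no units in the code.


translate([334, 293, 0]) cube([1503, 260, 28]);
translate([334, 417, 28]) cube([1503, 12, 336]);
translate([334, 293, 364]) cube([1503, 260, 28]);


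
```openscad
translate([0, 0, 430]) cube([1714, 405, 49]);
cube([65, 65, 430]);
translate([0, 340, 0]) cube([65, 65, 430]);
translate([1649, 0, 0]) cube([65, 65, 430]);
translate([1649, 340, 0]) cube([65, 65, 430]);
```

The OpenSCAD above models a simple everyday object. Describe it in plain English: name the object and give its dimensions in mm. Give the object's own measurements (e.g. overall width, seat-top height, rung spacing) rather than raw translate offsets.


A long wooden bench with a 1714 mm (x) × 405 mm (y) seat, 49 mm thick, its top surface 479 mm above the floor. Four 65 mm square legs at the seat corners, flush with the edges, run from z = 0 to the seat underside.


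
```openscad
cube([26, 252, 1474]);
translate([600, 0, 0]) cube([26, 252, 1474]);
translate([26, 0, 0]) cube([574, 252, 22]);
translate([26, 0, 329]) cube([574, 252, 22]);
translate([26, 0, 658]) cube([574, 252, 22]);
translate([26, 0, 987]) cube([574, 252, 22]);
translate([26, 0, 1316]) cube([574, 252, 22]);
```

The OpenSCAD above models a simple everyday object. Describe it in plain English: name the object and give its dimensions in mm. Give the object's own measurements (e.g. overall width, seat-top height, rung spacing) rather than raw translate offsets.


An open bookshelf. Two side panels, each 26 mm thick, 252 mm deep and 1474 mm tall, stand 626 mm apart (outside-to-outside). Between them sit 5 shelves, each 22 mm thick and 252 mm deep, spanning the full gap between the sides. The bottom shelf rests on the floor (its underside at z = 0) and the clear gap between one shelf's top and the next shelf's underside is 307 mm.


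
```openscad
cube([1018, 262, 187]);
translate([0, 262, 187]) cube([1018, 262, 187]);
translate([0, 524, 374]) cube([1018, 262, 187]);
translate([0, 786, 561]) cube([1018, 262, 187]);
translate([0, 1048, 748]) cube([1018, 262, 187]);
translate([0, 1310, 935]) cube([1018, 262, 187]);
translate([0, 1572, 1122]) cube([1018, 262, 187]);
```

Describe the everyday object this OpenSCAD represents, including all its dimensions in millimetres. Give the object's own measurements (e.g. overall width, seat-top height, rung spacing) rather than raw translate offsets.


A straight staircase of 7 solid steps. Each step is 1018 mm wide (x), 262 mm deep (y, the going) and 187 mm tall (the rise). The first step rests on the floor; each subsequent step sits one going further in +y and one rise higher in +z, directly behind and above the previous step with no overlap.


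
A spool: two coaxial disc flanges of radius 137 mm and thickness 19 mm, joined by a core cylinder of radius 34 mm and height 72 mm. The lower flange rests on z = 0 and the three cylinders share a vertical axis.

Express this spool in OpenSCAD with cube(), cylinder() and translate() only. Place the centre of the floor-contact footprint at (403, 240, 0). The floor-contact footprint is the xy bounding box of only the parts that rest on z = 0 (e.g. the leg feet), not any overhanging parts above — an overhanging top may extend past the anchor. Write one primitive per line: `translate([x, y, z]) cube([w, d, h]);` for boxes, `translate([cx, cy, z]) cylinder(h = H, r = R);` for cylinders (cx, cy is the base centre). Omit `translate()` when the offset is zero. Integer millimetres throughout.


translate([403, 240, 0]) cylinder(h = 19, r = 137);
translate([403, 240, 19]) cylinder(h = 72, r = 34);
translate([403, 240, 91]) cylinder(h = 19, r = 137);


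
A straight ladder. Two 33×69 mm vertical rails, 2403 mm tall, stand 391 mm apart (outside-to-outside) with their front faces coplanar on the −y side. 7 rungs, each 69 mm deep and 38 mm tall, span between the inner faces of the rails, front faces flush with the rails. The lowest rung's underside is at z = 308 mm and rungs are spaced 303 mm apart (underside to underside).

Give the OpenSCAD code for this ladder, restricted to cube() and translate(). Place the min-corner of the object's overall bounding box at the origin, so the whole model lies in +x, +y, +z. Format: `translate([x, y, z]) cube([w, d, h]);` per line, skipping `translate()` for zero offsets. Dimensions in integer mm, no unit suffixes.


// rung span = 391 - 2*33 = 325
// rung[k] z = 308 + k*303
cube([33, 69, 2403]);
translate([358, 0, 0]) cube([33, 69, 2403]);
translate([33, 0, 308]) cube([325, 69, 38]);
translate([33, 0, 611]) cube([325, 69, 38]);
translate([33, 0, 914]) cube([325, 69, 38]);
translate([33, 0, 1217]) cube([325, 69, 38]);
translate([33, 0, 1520]) cube([325, 69, 38]);
translate([33, 0, 1823]) cube([325, 69, 38]);
translate([33, 0, 2126]) cube([325, 69, 38]);


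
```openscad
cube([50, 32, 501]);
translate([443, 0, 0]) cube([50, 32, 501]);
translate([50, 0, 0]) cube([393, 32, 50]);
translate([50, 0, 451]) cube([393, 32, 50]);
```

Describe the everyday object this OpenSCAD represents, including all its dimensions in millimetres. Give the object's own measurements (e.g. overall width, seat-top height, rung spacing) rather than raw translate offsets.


A rectangular picture frame lying in the x–z plane (depth along y). The opening is 393 mm wide (x) by 401 mm tall (z), surrounded by a border 50 mm wide on all four sides. The frame is 32 mm deep and is made of two full-height vertical stiles with two horizontal rails fitted between them.


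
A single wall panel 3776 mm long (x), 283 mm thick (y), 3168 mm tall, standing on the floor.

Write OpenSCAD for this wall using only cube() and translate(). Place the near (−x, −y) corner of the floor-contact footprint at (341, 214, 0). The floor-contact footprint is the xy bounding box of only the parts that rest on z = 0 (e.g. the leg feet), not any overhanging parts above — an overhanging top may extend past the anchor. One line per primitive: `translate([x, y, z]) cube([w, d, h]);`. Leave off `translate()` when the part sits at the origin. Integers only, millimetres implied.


translate([341, 214, 0]) cube([3776, 283, 3168]);


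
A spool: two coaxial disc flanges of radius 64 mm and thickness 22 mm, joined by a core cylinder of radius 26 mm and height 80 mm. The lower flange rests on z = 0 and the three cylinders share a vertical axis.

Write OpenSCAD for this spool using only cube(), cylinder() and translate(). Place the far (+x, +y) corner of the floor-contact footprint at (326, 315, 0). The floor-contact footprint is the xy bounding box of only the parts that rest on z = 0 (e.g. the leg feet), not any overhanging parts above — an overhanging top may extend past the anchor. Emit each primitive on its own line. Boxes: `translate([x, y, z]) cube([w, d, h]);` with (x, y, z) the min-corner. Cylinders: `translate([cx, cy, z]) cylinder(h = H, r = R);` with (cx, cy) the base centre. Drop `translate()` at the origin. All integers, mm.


translate([262, 251, 0]) cylinder(h = 22, r = 64);
translate([262, 251, 22]) cylinder(h = 80, r = 26);
translate([262, 251, 102]) cylinder(h = 22, r = 64);


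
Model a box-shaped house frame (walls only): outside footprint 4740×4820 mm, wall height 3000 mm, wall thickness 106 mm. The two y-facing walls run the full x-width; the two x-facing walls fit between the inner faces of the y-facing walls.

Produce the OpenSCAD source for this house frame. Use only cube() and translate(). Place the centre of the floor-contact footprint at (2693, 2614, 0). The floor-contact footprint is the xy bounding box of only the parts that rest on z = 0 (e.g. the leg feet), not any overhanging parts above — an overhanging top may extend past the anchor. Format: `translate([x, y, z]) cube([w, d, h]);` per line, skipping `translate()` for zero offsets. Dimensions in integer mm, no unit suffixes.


translate([323, 204, 0]) cube([4740, 106, 3000]);
translate([323, 4918, 0]) cube([4740, 106, 3000]);
translate([323, 310, 0]) cube([106, 4608, 3000]);
translate([4957, 310, 0]) cube([106, 4608, 3000]);


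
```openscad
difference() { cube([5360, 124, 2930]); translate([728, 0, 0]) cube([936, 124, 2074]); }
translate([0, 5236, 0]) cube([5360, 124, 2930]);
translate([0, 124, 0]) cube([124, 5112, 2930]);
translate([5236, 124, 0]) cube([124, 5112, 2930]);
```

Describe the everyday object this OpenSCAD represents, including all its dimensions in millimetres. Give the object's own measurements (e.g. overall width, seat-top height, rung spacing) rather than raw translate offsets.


A single room: four walls, each 2930 mm tall and 124 mm thick, enclosing an outside footprint 5360×5360 mm (x × y), no floor or roof. The front and back walls (−y and +y sides) run the full x-width; the side walls fit between their inner faces. A door opening 936 mm wide and 2074 mm tall is cut through the front wall from the floor up, its −x edge 728 mm from the wall's −x end.


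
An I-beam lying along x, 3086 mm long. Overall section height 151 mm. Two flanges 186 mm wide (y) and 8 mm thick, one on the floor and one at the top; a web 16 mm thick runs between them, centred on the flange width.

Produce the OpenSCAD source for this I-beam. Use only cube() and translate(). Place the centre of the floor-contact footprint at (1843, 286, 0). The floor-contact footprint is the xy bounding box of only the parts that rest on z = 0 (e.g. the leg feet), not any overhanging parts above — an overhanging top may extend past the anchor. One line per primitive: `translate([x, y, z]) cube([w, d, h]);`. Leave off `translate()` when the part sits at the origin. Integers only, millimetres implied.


translate([300, 193, 0]) cube([3086, 186, 8]);
translate([300, 278, 8]) cube([3086, 16, 135]);
translate([300, 193, 143]) cube([3086, 186, 8]);


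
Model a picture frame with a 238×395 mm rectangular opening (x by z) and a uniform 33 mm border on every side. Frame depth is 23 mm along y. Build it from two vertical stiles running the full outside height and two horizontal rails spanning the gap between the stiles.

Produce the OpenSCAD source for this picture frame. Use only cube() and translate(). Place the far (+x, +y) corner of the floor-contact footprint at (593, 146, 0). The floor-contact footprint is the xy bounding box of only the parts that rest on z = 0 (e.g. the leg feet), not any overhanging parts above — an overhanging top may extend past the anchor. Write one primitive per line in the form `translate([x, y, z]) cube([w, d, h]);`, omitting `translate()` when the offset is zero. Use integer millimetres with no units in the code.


translate([289, 123, 0]) cube([33, 23, 461]);
translate([560, 123, 0]) cube([33, 23, 461]);
translate([322, 123, 0]) cube([238, 23, 33]);
translate([322, 123, 428]) cube([238, 23, 33]);


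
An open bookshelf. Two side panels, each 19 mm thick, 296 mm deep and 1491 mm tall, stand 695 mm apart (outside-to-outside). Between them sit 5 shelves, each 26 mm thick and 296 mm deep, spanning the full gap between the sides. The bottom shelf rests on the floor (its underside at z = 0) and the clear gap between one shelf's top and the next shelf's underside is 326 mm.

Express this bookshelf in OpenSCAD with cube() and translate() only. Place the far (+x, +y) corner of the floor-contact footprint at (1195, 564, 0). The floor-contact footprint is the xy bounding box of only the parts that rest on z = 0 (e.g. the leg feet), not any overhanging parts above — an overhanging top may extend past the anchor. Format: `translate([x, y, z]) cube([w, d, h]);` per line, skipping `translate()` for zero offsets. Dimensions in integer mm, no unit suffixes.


translate([500, 268, 0]) cube([19, 296, 1491]);
translate([1176, 268, 0]) cube([19, 296, 1491]);
translate([519, 268, 0]) cube([657, 296, 26]);
translate([519, 268, 352]) cube([657, 296, 26]);
translate([519, 268, 704]) cube([657, 296, 26]);
translate([519, 268, 1056]) cube([657, 296, 26]);
translate([519, 268, 1408]) cube([657, 296, 26]);


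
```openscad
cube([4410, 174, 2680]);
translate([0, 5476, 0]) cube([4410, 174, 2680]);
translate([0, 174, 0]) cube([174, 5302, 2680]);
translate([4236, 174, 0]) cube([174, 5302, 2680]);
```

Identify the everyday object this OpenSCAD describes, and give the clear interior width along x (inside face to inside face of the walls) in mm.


A house (or room) frame. The interior width is 4062 mm.

Four 2680 mm walls enclosing a rectangle with no floor or roof — a room or house frame. Outside width is 4410 mm and wall thickness is 174 mm, so the interior width is 4410 − 2 × 174 = 4062 mm.
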